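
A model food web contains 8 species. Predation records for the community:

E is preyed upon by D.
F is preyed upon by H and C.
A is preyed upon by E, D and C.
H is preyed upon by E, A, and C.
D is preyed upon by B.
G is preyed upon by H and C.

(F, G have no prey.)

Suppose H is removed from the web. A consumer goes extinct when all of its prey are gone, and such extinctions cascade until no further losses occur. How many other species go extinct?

4

Remove H.
Round 1: A (all prey gone) → extinct.
Round 2: E (all prey gone) → extinct.
Round 3: D (all prey gone) → extinct.
Round 4: B (all prey gone) → extinct.
No further losses. Total secondary extinctions: 4.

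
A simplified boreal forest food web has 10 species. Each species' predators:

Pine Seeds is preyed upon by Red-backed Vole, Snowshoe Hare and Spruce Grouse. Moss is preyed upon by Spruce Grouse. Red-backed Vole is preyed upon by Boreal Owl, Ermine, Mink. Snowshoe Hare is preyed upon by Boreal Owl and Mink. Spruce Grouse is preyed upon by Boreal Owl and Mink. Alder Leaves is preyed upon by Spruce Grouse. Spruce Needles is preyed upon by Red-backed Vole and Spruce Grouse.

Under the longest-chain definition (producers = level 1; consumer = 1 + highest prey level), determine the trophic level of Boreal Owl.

Alder Leaves is a producer → level 1.
Spruce Grouse eats Alder Leaves (level 1); other prey at levels: Pine Seeds 1, Spruce Needles 1, Moss 1 → level 2.
Boreal Owl eats Spruce Grouse (level 2); other prey at levels: Snowshoe Hare 2, Red-backed Vole 2 → level 3.

Trophic level 3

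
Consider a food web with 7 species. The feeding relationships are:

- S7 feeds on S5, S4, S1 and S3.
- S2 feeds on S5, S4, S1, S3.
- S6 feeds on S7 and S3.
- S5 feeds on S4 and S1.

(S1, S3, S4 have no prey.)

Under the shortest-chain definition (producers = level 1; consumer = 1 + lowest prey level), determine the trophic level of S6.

S3 is a producer → level 1.
S6 eats S3 → level 2.

Trophic level 2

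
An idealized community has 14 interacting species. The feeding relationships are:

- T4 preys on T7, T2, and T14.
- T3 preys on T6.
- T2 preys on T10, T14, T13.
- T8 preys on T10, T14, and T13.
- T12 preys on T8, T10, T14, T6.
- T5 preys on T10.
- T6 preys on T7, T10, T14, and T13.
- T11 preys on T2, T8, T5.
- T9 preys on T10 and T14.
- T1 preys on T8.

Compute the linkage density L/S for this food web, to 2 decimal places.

There are L = 25 links among S = 14 species.
L/S = 25/14 = 1.7857 ≈ 1.79.

L/S = 1.79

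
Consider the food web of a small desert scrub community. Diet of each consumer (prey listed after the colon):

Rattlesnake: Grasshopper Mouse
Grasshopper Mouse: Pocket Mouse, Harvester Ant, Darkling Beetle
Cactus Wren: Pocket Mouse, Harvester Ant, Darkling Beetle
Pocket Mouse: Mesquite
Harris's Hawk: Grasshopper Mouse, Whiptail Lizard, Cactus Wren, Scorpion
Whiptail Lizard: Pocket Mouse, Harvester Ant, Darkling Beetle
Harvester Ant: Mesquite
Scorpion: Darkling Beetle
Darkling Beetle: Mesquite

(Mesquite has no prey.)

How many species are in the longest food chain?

One longest chain: Mesquite → Pocket Mouse → Grasshopper Mouse → Rattlesnake.
It has 4 species and 3 links.

4 species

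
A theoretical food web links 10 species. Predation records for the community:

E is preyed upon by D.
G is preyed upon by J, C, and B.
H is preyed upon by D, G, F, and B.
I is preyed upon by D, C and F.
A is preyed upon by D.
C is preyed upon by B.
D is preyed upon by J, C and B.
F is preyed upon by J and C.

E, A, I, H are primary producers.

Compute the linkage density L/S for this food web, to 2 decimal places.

L/S = 1.80

There are L = 18 links among S = 10 species.
L/S = 18/10 = 1.8000 ≈ 1.80.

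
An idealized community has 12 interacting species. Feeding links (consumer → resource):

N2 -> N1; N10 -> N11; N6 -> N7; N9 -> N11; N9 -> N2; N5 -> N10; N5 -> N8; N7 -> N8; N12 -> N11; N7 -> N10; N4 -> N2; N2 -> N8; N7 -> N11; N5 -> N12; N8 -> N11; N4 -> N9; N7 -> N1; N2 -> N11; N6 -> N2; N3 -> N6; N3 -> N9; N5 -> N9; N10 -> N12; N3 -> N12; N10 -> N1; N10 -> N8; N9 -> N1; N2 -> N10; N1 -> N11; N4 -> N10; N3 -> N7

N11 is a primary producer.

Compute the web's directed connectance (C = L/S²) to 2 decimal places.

The web has S = 12 species and L = 31 feeding links.
C = L / S² = 31 / 144 = 0.2153 ≈ 0.22.

C = 0.22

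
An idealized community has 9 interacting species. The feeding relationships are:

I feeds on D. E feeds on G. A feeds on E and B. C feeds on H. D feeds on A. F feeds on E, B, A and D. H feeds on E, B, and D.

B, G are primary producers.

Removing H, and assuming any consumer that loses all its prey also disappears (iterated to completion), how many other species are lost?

Remove H.
Round 1: C (all prey gone) → extinct.
No further losses. Total secondary extinctions: 1.

1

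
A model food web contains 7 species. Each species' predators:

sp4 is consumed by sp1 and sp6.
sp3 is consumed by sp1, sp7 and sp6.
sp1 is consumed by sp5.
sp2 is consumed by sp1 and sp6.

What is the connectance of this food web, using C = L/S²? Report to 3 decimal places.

C = 0.163

The web has S = 7 species and L = 8 feeding links.
C = L / S² = 8 / 49 = 0.1633 ≈ 0.163.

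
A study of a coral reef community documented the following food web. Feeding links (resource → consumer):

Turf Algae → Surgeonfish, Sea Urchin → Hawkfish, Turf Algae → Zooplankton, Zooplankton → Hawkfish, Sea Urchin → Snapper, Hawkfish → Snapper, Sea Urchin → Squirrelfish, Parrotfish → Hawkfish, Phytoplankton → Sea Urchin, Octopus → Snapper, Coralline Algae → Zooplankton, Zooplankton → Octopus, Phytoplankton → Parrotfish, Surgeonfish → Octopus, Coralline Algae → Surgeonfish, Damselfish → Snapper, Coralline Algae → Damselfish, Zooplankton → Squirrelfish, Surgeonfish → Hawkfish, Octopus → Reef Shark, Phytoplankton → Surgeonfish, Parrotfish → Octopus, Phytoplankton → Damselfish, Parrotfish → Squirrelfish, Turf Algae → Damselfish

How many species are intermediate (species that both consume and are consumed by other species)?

7

Intermediate species (has both prey and predators): Damselfish, Surgeonfish, Zooplankton, Parrotfish, Sea Urchin, Octopus, Hawkfish.
Count: 7.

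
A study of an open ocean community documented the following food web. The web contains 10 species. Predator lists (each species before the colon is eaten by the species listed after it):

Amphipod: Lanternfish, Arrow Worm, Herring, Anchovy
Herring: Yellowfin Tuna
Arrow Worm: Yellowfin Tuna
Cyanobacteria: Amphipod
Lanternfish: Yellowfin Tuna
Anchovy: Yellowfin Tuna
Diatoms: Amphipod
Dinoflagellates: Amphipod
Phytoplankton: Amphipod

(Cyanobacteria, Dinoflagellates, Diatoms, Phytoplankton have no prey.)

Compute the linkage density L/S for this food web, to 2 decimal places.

L/S = 1.20

There are L = 12 links among S = 10 species.
L/S = 12/10 = 1.2000 ≈ 1.20.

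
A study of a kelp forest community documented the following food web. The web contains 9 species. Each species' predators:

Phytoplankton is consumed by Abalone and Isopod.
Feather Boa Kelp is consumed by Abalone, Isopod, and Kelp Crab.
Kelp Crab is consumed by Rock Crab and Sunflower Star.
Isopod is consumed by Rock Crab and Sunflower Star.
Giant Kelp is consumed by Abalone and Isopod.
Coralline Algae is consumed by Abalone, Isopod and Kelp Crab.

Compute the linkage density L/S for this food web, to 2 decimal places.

L/S = 1.56

There are L = 14 links among S = 9 species.
L/S = 14/9 = 1.5556 ≈ 1.56.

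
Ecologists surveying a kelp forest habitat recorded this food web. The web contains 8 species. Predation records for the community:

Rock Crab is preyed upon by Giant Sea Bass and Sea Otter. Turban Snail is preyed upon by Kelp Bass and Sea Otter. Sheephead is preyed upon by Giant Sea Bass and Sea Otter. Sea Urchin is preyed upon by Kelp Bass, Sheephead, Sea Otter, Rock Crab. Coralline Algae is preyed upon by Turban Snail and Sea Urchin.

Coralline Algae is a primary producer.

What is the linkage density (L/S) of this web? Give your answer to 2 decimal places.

L/S = 1.50

There are L = 12 links among S = 8 species.
L/S = 12/8 = 1.5000 ≈ 1.50.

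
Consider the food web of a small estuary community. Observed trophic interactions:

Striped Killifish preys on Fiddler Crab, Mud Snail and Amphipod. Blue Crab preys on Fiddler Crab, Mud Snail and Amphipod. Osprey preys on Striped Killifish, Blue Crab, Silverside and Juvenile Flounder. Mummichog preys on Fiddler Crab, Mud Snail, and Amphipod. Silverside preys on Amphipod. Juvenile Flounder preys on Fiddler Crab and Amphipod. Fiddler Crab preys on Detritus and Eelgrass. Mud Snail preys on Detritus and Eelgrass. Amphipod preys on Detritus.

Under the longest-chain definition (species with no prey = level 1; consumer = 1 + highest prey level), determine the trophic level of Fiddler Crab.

Trophic level 2

Detritus has no prey (basal) → level 1.
Fiddler Crab eats Detritus (level 1); other prey at levels: Eelgrass 1 → level 2.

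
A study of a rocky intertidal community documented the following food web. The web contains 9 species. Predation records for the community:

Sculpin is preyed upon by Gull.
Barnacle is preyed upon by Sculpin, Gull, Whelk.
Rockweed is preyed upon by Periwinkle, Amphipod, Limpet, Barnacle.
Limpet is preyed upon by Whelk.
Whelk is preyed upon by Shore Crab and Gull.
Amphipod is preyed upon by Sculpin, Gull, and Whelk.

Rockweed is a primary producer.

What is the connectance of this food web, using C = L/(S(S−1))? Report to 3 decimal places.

The web has S = 9 species and L = 14 feeding links.
C = L / (S(S−1)) = 14 / 72 = 0.1944 ≈ 0.194.

C = 0.194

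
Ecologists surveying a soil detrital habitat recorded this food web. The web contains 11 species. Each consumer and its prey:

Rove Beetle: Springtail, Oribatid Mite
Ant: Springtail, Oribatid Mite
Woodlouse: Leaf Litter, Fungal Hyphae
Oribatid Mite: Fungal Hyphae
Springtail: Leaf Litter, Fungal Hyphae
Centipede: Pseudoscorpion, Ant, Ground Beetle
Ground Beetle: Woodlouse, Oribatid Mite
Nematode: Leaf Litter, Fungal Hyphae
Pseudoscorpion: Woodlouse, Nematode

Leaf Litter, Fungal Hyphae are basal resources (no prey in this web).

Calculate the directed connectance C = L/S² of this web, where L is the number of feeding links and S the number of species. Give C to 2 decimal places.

The web has S = 11 species and L = 18 feeding links.
C = L / S² = 18 / 121 = 0.1488 ≈ 0.15.

C = 0.15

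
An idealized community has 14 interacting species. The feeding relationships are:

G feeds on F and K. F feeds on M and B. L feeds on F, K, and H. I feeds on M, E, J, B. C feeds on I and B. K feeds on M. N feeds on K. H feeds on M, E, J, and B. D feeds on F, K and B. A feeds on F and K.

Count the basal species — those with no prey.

Basal species (no prey listed): J, M, B, E.
Count: 4.

4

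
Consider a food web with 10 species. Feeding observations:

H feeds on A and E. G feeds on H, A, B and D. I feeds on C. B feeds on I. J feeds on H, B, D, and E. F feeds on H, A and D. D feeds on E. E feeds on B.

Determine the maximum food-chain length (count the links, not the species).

One longest chain: C → I → B → E → H → G.
It has 6 species and 5 links.

5 links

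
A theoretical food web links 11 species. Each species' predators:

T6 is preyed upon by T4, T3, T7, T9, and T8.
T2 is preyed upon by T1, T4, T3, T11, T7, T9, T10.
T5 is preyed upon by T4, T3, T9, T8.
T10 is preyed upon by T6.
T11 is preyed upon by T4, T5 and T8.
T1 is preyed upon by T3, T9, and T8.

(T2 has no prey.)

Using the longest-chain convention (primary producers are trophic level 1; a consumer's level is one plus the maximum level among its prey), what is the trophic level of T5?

Trophic level 3

T2 is a producer → level 1.
T11 eats T2 → level 2.
T5 eats T11 → level 3.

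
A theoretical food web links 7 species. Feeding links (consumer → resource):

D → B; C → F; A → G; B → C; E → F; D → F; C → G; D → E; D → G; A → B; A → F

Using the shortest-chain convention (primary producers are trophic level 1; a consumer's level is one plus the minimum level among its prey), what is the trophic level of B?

G is a producer → level 1.
C eats G → level 2.
B eats C → level 3.
No prey of B is below level 2, so 3 is the minimum.

Trophic level 3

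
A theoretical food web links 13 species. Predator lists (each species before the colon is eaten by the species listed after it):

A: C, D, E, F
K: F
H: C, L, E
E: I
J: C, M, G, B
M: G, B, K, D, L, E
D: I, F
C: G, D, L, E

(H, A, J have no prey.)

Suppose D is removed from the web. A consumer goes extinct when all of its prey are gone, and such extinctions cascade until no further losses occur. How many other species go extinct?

Remove D.
Every predator of it retains at least one other prey: I still has E; F still has A, K.
No consumer loses all prey, so no secondary extinctions occur.

0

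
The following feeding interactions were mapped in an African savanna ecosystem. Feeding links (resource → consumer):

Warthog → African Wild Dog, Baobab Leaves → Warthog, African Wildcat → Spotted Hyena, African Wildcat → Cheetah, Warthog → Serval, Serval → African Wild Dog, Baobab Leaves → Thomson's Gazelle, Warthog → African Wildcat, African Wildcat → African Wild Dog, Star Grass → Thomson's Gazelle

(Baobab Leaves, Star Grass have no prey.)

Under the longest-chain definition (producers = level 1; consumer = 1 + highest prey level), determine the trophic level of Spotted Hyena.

Trophic level 4

Baobab Leaves is a producer → level 1.
Warthog eats Baobab Leaves → level 2.
African Wildcat eats Warthog → level 3.
Spotted Hyena eats African Wildcat → level 4.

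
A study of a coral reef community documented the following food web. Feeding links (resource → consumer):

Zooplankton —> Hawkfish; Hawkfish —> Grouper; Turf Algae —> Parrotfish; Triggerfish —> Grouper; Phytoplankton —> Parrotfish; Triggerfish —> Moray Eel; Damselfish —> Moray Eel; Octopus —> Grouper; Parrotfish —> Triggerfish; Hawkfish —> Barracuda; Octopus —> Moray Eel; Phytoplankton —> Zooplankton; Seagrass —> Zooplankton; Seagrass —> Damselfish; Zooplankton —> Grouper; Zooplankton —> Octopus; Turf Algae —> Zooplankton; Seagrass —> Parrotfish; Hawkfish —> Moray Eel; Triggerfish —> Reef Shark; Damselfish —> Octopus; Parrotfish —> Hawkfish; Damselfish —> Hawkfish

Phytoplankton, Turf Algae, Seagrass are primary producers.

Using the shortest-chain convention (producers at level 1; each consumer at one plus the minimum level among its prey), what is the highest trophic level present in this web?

Producers (level 1): Phytoplankton, Turf Algae, Seagrass.
Following each consumer down to its lowest-level prey: Phytoplankton → Parrotfish → Triggerfish → Reef Shark (levels 1 through 4).
All prey of Reef Shark (Triggerfish 3) are at level 3 or above, so Reef Shark is at level 1 + 3 = 4.
Every consumer has at least one prey at level 3 or below, so none exceeds level 4.

4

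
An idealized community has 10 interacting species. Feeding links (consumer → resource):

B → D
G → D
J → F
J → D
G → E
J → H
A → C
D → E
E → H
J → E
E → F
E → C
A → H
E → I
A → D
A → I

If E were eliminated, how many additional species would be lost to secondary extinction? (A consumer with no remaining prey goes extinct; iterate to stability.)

3

Remove E.
Round 1: D (all prey gone) → extinct.
Round 2: G (all prey gone), B (all prey gone) → extinct.
No further losses. Total secondary extinctions: 3.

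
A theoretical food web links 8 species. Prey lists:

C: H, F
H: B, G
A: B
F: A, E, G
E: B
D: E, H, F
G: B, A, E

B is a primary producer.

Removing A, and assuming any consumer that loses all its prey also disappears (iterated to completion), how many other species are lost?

0

Remove A.
Every predator of it retains at least one other prey: G still has B, E; F still has E, G.
No consumer loses all prey, so no secondary extinctions occur.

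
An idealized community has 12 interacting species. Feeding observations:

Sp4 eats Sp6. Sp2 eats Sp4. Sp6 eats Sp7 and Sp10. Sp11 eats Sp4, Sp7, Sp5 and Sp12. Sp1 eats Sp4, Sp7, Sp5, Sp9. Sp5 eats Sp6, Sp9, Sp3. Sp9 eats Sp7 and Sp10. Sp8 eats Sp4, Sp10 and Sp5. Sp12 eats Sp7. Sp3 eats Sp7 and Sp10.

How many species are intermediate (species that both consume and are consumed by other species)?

Intermediate species (has both prey and predators): Sp9, Sp6, Sp12, Sp3, Sp4, Sp5.
Count: 6.

6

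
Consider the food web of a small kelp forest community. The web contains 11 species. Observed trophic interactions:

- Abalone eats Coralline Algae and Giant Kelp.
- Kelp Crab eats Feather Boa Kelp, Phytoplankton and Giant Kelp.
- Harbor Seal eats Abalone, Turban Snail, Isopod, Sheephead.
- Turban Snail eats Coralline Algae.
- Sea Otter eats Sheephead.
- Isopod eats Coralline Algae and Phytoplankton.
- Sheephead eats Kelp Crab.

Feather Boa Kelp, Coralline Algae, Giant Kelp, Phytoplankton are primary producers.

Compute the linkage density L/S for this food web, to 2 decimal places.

There are L = 14 links among S = 11 species.
L/S = 14/11 = 1.2727 ≈ 1.27.

L/S = 1.27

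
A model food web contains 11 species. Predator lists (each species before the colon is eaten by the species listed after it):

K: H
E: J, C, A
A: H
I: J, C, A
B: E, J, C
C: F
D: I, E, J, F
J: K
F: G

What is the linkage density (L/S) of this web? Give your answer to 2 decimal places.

There are L = 18 links among S = 11 species.
L/S = 18/11 = 1.6364 ≈ 1.64.

L/S = 1.64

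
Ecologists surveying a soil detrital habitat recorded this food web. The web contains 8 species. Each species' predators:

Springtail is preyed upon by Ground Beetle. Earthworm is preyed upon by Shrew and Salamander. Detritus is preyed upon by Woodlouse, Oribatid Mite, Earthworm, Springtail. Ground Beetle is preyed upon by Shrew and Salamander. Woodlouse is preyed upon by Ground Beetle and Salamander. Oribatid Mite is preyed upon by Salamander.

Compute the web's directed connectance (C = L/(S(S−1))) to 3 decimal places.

The web has S = 8 species and L = 12 feeding links.
C = L / (S(S−1)) = 12 / 56 = 0.2143 ≈ 0.214.

C = 0.214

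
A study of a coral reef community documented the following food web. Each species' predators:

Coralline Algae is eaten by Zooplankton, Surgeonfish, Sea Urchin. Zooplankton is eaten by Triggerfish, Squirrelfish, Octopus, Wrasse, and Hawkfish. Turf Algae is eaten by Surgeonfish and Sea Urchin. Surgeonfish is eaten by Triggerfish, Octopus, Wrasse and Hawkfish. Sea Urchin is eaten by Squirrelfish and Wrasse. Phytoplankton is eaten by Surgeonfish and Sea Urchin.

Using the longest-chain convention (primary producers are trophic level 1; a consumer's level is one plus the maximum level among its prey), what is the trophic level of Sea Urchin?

Turf Algae is a producer → level 1.
Sea Urchin eats Turf Algae (level 1); other prey at levels: Phytoplankton 1, Coralline Algae 1 → level 2.

Trophic level 2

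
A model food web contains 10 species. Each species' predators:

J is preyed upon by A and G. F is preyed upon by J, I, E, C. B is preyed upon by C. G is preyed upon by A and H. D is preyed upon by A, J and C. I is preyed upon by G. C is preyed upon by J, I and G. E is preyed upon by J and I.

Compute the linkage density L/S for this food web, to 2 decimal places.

L/S = 1.80

There are L = 18 links among S = 10 species.
L/S = 18/10 = 1.8000 ≈ 1.80.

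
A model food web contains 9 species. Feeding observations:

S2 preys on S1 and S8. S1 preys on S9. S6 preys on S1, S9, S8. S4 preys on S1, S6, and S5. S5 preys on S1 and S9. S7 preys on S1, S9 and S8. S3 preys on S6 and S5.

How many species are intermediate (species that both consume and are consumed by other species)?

Intermediate species (has both prey and predators): S1, S6, S5.
Count: 3.

3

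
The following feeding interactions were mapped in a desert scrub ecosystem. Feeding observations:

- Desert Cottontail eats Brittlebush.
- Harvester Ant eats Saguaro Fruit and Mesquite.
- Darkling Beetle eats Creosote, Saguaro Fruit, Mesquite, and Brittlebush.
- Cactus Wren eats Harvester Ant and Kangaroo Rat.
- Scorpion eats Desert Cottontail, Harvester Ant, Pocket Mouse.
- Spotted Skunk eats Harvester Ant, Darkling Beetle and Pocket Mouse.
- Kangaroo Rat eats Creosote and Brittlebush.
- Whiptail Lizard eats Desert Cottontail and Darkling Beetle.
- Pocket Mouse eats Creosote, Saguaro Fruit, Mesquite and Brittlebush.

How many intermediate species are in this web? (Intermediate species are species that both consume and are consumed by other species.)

Intermediate species (has both prey and predators): Pocket Mouse, Harvester Ant, Darkling Beetle, Kangaroo Rat, Desert Cottontail.
Count: 5.

5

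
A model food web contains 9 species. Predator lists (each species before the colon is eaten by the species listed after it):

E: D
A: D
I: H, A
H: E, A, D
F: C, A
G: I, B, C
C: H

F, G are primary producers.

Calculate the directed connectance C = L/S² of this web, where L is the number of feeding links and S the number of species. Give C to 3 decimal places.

The web has S = 9 species and L = 13 feeding links.
C = L / S² = 13 / 81 = 0.1605 ≈ 0.160.

C = 0.160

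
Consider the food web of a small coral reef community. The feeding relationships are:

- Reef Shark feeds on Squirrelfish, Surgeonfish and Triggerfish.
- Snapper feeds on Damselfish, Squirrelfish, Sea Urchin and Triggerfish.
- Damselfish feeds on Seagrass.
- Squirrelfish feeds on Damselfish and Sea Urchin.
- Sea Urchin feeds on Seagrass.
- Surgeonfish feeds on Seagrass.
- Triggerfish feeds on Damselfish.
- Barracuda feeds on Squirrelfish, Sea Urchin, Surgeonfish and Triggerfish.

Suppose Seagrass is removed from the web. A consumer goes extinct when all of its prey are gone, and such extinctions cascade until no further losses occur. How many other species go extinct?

8

Remove Seagrass.
Round 1: Surgeonfish (all prey gone), Damselfish (all prey gone), Sea Urchin (all prey gone) → extinct.
Round 2: Squirrelfish (all prey gone), Triggerfish (all prey gone) → extinct.
Round 3: Reef Shark (all prey gone), Snapper (all prey gone), Barracuda (all prey gone) → extinct.
No further losses. Total secondary extinctions: 8.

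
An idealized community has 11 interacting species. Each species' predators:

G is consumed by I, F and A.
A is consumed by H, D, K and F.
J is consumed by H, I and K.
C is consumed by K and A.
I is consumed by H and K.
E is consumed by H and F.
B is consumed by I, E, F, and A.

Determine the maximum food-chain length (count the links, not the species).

2 links

One longest chain: B → E → F.
It has 3 species and 2 links.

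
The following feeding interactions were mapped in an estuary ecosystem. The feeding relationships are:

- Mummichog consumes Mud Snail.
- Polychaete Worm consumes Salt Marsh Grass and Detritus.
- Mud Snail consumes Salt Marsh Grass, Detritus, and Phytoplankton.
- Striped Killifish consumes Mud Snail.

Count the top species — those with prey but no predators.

3

Top species (has prey, but nothing eats it): Polychaete Worm, Mummichog, Striped Killifish.
Count: 3.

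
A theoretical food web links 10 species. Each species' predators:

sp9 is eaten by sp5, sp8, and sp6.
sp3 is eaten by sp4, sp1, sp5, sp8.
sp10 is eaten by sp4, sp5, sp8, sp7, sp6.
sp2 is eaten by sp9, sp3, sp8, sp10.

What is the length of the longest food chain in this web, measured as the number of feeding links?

One longest chain: sp2 → sp3 → sp1.
It has 3 species and 2 links.

2 links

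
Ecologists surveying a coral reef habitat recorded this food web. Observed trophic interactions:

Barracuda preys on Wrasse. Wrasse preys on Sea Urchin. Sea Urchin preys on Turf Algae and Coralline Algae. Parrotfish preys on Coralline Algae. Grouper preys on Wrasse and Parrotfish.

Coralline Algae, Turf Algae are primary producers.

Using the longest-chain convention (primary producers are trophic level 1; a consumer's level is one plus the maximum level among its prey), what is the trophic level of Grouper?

Coralline Algae is a producer → level 1.
Sea Urchin eats Coralline Algae (level 1); other prey at levels: Turf Algae 1 → level 2.
Wrasse eats Sea Urchin → level 3.
Grouper eats Wrasse (level 3); other prey at levels: Parrotfish 2 → level 4.

Trophic level 4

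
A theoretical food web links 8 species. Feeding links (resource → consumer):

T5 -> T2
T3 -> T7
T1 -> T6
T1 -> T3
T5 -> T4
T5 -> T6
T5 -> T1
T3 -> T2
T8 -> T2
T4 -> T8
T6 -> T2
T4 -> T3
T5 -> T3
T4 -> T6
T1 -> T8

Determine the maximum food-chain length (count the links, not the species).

3 links

One longest chain: T5 → T4 → T8 → T2.
It has 4 species and 3 links.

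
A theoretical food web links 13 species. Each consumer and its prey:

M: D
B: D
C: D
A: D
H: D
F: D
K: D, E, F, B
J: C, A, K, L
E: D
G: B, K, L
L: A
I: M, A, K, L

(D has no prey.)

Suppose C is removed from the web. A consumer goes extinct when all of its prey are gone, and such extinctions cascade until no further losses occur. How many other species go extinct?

Remove C.
Every predator of it retains at least one other prey: J still has A, K, L.
No consumer loses all prey, so no secondary extinctions occur.

0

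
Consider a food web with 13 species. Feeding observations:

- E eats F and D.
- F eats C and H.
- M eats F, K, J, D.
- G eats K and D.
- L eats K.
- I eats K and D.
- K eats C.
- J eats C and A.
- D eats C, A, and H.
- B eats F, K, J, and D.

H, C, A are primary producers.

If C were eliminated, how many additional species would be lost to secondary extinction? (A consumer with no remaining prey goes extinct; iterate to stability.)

Remove C.
Round 1: K (all prey gone) → extinct.
Round 2: L (all prey gone) → extinct.
No further losses. Total secondary extinctions: 2.

2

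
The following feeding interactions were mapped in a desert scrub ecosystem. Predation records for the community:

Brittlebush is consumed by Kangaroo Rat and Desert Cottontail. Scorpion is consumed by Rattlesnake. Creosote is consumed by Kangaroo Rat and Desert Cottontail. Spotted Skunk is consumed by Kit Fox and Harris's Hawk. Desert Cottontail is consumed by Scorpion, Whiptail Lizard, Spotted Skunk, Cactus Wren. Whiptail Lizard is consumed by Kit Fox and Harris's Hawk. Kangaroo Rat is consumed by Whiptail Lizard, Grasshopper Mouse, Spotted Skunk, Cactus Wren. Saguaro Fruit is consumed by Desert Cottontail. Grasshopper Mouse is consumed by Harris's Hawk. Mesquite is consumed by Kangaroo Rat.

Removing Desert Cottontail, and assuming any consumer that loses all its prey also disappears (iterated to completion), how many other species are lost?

Remove Desert Cottontail.
Round 1: Scorpion (all prey gone) → extinct.
Round 2: Rattlesnake (all prey gone) → extinct.
No further losses. Total secondary extinctions: 2.

2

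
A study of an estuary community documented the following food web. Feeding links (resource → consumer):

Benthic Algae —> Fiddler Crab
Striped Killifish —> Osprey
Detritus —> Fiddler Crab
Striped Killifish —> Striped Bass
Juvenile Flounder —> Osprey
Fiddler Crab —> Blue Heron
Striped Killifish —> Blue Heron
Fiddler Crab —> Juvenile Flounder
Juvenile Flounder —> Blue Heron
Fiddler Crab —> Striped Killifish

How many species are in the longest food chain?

One longest chain: Detritus → Fiddler Crab → Juvenile Flounder → Osprey.
It has 4 species and 3 links.

4 species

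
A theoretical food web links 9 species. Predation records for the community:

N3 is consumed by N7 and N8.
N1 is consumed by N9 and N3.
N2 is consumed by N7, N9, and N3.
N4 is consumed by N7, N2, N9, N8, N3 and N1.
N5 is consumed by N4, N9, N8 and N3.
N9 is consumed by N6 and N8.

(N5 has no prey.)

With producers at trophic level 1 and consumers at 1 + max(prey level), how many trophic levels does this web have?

5

Producers (level 1): N5.
N5 → N4 → N2 → N3 → N7 gives N7 level 5.
No species has a prey at level 5, so no species reaches level 6.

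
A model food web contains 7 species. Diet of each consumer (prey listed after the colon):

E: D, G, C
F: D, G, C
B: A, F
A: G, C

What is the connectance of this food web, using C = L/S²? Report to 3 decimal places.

C = 0.204

The web has S = 7 species and L = 10 feeding links.
C = L / S² = 10 / 49 = 0.2041 ≈ 0.204.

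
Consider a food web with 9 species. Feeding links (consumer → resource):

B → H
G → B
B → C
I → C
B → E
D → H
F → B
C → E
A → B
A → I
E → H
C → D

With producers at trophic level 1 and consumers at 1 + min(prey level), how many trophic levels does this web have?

4

Producers (level 1): H.
Following each consumer down to its lowest-level prey: H → E → C → I (levels 1 through 4).
All prey of I (C 3) are at level 3 or above, so I is at level 1 + 3 = 4.
Every consumer has at least one prey at level 3 or below, so none exceeds level 4.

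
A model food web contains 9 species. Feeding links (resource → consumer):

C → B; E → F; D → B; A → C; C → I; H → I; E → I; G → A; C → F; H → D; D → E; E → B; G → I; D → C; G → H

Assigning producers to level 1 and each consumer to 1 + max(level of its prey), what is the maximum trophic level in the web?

5

Producers (level 1): G.
G → H → D → E → I gives I level 5.
No species has a prey at level 5, so no species reaches level 6.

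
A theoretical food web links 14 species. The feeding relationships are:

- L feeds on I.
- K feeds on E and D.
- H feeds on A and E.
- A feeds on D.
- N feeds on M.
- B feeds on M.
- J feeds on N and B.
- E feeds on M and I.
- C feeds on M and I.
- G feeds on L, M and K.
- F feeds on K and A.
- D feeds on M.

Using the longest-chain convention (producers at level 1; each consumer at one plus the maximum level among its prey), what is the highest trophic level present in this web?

4

Producers (level 1): M, I.
M → E → K → G gives G level 4.
No species has a prey at level 4, so no species reaches level 5.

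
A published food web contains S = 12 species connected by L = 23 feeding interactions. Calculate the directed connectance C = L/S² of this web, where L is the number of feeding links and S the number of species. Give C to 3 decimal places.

C = 0.160

The web has S = 12 species and L = 23 feeding links.
C = L / S² = 23 / 144 = 0.1597 ≈ 0.160.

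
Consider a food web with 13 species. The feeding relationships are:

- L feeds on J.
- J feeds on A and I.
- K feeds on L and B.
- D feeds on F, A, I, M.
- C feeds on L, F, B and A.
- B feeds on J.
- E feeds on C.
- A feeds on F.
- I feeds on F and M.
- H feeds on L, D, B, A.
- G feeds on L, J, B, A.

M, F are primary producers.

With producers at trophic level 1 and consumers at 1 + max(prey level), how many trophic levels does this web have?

Producers (level 1): M, F.
M → I → J → B → C → E gives E level 6.
No species has a prey at level 6, so no species reaches level 7.

6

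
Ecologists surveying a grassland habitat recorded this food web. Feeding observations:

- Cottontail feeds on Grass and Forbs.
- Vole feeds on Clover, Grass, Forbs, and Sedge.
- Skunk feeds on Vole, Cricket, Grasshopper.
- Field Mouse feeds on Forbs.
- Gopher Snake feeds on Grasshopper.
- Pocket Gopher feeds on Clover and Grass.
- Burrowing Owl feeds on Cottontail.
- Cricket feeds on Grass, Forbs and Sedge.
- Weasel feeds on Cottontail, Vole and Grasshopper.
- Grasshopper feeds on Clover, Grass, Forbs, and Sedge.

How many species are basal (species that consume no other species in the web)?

4

Basal species (no prey listed): Forbs, Clover, Sedge, Grass.
Count: 4.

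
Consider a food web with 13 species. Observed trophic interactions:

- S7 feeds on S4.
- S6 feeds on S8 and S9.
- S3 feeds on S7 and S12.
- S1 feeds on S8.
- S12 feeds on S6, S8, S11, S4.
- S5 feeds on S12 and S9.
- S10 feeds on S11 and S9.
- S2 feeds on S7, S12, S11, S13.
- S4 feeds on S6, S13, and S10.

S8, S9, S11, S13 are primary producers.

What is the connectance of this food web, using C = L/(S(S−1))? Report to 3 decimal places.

C = 0.135

The web has S = 13 species and L = 21 feeding links.
C = L / (S(S−1)) = 21 / 156 = 0.1346 ≈ 0.135.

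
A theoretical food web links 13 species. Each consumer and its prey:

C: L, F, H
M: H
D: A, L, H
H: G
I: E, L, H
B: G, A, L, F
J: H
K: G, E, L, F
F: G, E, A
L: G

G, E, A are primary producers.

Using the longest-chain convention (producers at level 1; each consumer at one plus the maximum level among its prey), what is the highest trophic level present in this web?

Producers (level 1): G, E, A.
G → L → C gives C level 3.
No species has a prey at level 3, so no species reaches level 4.

3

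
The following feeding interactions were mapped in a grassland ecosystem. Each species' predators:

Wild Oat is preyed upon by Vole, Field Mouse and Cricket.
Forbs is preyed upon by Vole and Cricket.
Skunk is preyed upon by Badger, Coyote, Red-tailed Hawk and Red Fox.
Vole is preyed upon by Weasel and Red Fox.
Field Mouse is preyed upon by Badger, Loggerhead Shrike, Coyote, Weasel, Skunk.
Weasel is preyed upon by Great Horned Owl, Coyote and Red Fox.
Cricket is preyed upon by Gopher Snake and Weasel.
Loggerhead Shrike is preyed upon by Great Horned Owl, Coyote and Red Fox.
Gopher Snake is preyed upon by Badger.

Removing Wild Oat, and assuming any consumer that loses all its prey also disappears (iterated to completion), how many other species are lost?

4

Remove Wild Oat.
Round 1: Field Mouse (all prey gone) → extinct.
Round 2: Loggerhead Shrike (all prey gone), Skunk (all prey gone) → extinct.
Round 3: Red-tailed Hawk (all prey gone) → extinct.
No further losses. Total secondary extinctions: 4.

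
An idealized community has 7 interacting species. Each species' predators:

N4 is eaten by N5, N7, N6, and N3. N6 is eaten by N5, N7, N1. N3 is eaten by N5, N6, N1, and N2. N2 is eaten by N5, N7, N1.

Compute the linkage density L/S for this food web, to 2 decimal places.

There are L = 14 links among S = 7 species.
L/S = 14/7 = 2.0000 ≈ 2.00.

L/S = 2.00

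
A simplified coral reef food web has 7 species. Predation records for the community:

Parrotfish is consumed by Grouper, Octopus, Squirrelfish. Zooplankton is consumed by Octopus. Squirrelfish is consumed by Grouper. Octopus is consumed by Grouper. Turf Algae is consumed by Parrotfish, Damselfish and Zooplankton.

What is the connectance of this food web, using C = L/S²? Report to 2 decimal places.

C = 0.18

The web has S = 7 species and L = 9 feeding links.
C = L / S² = 9 / 49 = 0.1837 ≈ 0.18.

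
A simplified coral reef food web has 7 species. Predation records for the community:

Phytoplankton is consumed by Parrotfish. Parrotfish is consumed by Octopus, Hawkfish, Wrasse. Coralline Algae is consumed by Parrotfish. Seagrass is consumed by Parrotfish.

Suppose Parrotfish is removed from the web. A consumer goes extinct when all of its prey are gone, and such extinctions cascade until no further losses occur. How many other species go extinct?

3

Remove Parrotfish.
Round 1: Wrasse (all prey gone), Octopus (all prey gone), Hawkfish (all prey gone) → extinct.
No further losses. Total secondary extinctions: 3.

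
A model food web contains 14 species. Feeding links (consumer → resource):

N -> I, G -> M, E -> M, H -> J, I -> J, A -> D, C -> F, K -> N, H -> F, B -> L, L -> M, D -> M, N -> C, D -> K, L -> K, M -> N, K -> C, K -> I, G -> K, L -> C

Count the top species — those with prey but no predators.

Top species (has prey, but nothing eats it): H, G, E, A, B.
Count: 5.

5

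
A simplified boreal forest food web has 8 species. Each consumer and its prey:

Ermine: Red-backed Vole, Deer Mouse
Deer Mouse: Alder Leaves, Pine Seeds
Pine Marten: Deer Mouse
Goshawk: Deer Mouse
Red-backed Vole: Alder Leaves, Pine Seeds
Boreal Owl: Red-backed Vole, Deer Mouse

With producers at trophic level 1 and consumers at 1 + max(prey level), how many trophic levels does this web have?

Producers (level 1): Alder Leaves, Pine Seeds.
Alder Leaves → Red-backed Vole → Ermine gives Ermine level 3.
No species has a prey at level 3, so no species reaches level 4.

3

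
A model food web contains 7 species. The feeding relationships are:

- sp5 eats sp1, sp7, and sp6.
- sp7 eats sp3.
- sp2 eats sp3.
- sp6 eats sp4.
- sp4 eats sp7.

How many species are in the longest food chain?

One longest chain: sp3 → sp7 → sp4 → sp6 → sp5.
It has 5 species and 4 links.

5 species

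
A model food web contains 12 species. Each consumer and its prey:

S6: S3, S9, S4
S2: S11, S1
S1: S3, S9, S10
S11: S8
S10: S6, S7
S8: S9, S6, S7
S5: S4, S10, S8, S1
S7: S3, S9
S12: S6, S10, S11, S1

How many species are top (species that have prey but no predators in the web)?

3

Top species (has prey, but nothing eats it): S12, S2, S5.
Count: 3.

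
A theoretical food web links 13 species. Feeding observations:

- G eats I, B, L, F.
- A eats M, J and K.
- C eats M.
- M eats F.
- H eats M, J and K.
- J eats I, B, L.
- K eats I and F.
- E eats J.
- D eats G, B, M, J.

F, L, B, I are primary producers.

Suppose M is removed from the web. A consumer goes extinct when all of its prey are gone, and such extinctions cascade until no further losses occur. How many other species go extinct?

Remove M.
Round 1: C (all prey gone) → extinct.
No further losses. Total secondary extinctions: 1.

1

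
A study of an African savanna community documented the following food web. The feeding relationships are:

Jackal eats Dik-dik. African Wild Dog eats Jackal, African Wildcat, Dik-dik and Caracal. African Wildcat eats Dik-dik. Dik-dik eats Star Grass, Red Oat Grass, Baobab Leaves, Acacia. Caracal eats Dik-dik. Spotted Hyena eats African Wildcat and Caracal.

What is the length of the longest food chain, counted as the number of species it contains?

One longest chain: Star Grass → Dik-dik → Caracal → Spotted Hyena.
It has 4 species and 3 links.

4 species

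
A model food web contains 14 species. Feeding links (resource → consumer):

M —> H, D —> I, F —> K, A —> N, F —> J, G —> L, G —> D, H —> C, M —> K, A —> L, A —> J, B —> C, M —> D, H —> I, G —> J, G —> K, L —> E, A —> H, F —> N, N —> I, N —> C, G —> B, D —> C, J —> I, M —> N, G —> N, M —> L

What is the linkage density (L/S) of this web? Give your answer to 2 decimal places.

There are L = 27 links among S = 14 species.
L/S = 27/14 = 1.9286 ≈ 1.93.

L/S = 1.93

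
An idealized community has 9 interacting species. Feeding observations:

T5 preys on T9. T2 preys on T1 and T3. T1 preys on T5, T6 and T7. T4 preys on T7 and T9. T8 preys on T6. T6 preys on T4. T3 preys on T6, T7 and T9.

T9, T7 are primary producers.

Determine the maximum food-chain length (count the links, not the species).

4 links

One longest chain: T9 → T4 → T6 → T3 → T2.
It has 5 species and 4 links.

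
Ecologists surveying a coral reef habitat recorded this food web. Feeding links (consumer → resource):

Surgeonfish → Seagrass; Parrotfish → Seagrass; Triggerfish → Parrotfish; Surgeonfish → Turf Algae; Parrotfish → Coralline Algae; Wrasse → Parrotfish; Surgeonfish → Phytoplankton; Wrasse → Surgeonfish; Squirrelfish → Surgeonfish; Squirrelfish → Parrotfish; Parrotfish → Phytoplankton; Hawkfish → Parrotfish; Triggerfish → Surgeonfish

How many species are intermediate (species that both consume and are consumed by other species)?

Intermediate species (has both prey and predators): Parrotfish, Surgeonfish.
Count: 2.

2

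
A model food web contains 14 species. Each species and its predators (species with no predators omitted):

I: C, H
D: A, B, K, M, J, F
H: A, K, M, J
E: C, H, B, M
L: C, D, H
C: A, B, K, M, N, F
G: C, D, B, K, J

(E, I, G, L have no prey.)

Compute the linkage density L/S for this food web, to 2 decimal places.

L/S = 2.14

There are L = 30 links among S = 14 species.
L/S = 30/14 = 2.1429 ≈ 2.14.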